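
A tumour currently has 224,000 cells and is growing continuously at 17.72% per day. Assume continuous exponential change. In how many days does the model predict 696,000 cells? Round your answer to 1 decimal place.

t ≈ 6.4 days

696000 = 224000 · e^(0.1772·t)
t = ln(696000/224000) / 0.1772 = ln(3.10714) / 0.1772 = 1.1337 / 0.1772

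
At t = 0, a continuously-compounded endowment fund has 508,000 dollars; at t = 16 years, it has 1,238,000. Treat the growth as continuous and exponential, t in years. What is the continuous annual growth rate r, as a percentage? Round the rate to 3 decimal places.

1238000 = 508000 · e^(r·16)
e^(16r) = 1238000/508000 = 2.43701
r = ln(2.43701) / 16 = 0.89077 / 16

r ≈ 5.567% per year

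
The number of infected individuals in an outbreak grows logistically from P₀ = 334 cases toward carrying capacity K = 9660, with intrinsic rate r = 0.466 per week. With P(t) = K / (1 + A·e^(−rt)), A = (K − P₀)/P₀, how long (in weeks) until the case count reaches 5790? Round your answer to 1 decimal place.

A = (9660 − 334)/334 = 27.92216
5790 = 9660/(1 + 27.92216·e^(−0.466t)) → 1 + 27.92216·e^(−0.466t) = 1.66839
e^(−0.466t) = 0.023938 → t = ln(41.77501)/0.466 = 3.7323/0.466

t ≈ 8.0 weeks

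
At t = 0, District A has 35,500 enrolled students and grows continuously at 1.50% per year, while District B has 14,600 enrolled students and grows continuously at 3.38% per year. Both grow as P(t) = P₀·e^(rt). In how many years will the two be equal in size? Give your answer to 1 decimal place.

t ≈ 47.3 years

35500·e^(0.015t) = 14600·e^(0.0338t)
35500/14600 = e^((0.0338 − 0.015)t) → ln(2.43151) = 0.0188·t
t = 0.88851 / 0.0188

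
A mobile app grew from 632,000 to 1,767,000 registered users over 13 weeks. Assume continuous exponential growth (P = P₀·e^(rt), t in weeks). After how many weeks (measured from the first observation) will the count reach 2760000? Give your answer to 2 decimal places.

r = ln(1767000/632000) / 13 ≈ 0.079088 per week
t = ln(2760000/632000) / r = 1.4741 / 0.079088 ≈ 18.639

t ≈ 18.64 weeks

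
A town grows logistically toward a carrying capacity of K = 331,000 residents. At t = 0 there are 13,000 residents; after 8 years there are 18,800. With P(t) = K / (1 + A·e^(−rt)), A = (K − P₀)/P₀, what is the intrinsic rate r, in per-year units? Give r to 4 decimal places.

A = (331000 − 13000)/13000 = 24.46154
18800 = 331000/(1 + 24.46154·e^(−r·8)) → e^(−8r) = (17.60638 − 1)/24.46154 = 0.678877
r = −ln(0.678877)/8 = 0.38731/8

r ≈ 0.0484 per year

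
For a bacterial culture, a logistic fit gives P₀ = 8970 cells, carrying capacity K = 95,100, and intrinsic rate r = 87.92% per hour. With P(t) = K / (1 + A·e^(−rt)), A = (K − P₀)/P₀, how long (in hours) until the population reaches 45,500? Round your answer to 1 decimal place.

A = (95100 − 8970)/8970 = 9.60201
45500 = 95100/(1 + 9.60201·e^(−0.8792t)) → 1 + 9.60201·e^(−0.8792t) = 2.09011
e^(−0.8792t) = 0.113529 → t = ln(8.80829)/0.8792 = 2.17569/0.8792

t ≈ 2.5 hours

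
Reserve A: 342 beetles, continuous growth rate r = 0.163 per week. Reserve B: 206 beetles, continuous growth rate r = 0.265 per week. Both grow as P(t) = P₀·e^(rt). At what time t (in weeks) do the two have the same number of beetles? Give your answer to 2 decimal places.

342·e^(0.163t) = 206·e^(0.265t)
342/206 = e^((0.265 − 0.163)t) → ln(1.66019) = 0.102·t
t = 0.50693 / 0.102

t ≈ 4.97 weeks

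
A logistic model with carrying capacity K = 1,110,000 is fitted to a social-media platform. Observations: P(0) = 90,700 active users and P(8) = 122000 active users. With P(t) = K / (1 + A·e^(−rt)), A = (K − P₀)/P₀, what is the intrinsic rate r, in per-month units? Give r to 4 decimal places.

A = (1110000 − 90700)/90700 = 11.23815
122000 = 1110000/(1 + 11.23815·e^(−r·8)) → e^(−8r) = (9.09836 − 1)/11.23815 = 0.720613
r = −ln(0.720613)/8 = 0.32765/8

r ≈ 0.0410 per month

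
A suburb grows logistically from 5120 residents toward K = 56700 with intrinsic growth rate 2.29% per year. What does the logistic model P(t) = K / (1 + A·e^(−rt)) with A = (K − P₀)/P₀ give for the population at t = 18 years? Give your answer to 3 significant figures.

A = (56700 − 5120)/5120 = 10.07422
P(18) = 56700 / (1 + 10.07422·e^(−0.0229·18)) = 56700 / (1 + 10.07422·0.662192)
= 56700 / 7.67107 ≈ 7391.41

≈ 7,390 residents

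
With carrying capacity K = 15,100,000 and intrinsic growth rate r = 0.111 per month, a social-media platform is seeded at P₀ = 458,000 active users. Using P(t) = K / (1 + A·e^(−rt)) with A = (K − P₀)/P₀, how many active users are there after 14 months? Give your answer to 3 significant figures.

A = (15100000 − 458000)/458000 = 31.96943
P(14) = 15100000 / (1 + 31.96943·e^(−0.111·14)) = 15100000 / (1 + 31.96943·0.211401)
= 15100000 / 7.75836 ≈ 1946287.7

≈ 1,950,000 active users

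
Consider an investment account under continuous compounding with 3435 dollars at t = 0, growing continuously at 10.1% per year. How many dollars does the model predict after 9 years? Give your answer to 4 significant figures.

P(9) = 3435 · e^(0.101·9) = 3435 · e^(0.909)
= 3435 · 2.48184 ≈ 8525.12

≈ 8,525 dollars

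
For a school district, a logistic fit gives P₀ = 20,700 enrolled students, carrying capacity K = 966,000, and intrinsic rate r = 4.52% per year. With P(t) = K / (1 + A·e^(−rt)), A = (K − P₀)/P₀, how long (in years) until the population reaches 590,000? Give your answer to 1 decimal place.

t ≈ 94.5 years

A = (966000 − 20700)/20700 = 45.66667
590000 = 966000/(1 + 45.66667·e^(−0.0452t)) → 1 + 45.66667·e^(−0.0452t) = 1.63729
e^(−0.0452t) = 0.013955 → t = ln(71.6578)/0.0452 = 4.2719/0.0452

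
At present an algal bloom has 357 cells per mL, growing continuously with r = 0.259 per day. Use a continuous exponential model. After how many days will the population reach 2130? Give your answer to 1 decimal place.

2130 = 357 · e^(0.259·t)
t = ln(2130/357) / 0.259 = ln(5.96639) / 0.259 = 1.78614 / 0.259

t ≈ 6.9 days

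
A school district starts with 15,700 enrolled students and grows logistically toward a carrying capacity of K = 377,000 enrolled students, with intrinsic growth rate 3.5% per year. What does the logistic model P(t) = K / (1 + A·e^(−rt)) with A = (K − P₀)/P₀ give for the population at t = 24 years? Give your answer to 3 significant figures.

A = (377000 − 15700)/15700 = 23.01274
P(24) = 377000 / (1 + 23.01274·e^(−0.035·24)) = 377000 / (1 + 23.01274·0.431711)
= 377000 / 10.93484 ≈ 34476.95

≈ 34,500 enrolled students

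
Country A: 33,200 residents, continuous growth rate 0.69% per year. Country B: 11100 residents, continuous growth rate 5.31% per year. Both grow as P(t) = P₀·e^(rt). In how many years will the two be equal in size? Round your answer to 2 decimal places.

t ≈ 23.71 years

33200·e^(0.0069t) = 11100·e^(0.0531t)
33200/11100 = e^((0.0531 − 0.0069)t) → ln(2.99099) = 0.0462·t
t = 1.0956 / 0.0462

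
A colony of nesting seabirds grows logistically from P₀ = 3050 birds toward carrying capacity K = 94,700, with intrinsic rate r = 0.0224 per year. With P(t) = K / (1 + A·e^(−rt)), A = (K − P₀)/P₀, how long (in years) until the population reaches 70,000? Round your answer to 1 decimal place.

A = (94700 − 3050)/3050 = 30.04918
70000 = 94700/(1 + 30.04918·e^(−0.0224t)) → 1 + 30.04918·e^(−0.0224t) = 1.35286
e^(−0.0224t) = 0.011743 → t = ln(85.15962)/0.0224 = 4.44453/0.0224

t ≈ 198.4 years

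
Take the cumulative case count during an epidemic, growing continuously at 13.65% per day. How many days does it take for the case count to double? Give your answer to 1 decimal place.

doubling time ≈ 5.1 days

doubling time = ln(2) / |r| = 0.69315 / 0.1365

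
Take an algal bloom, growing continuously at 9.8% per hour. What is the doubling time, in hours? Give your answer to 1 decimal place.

doubling time = ln(2) / |r| = 0.69315 / 0.098

doubling time ≈ 7.1 hours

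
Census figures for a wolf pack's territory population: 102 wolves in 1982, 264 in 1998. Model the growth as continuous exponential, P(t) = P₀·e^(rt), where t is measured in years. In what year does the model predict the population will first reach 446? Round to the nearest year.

r = ln(264/102) / 16 = 0.95098/16 ≈ 0.059436 per year
t = ln(446/102) / r = 1.47535/0.059436 ≈ 24.82 years after 1982

year 2007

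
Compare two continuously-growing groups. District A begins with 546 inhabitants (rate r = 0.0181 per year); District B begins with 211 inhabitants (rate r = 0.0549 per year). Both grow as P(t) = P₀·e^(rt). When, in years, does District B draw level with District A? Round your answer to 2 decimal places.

t ≈ 25.84 years

546·e^(0.0181t) = 211·e^(0.0549t)
546/211 = e^((0.0549 − 0.0181)t) → ln(2.58768) = 0.0368·t
t = 0.95076 / 0.0368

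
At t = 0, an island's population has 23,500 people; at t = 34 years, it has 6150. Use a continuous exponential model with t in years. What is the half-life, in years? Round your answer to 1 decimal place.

half-life ≈ 17.6 years

r = ln(6150/23500) / 34 = ln(0.2617) / 34 ≈ -0.039428 per year
half-life = ln 2 / |r| = 0.69315 / 0.039428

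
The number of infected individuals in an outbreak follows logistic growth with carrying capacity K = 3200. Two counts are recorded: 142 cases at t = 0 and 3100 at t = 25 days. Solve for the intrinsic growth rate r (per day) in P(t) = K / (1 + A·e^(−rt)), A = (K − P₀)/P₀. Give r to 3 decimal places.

A = (3200 − 142)/142 = 21.53521
3100 = 3200/(1 + 21.53521·e^(−r·25)) → e^(−25r) = (1.03226 − 1)/21.53521 = 0.001498
r = −ln(0.001498)/25 = 6.50368/25

r ≈ 0.260 per day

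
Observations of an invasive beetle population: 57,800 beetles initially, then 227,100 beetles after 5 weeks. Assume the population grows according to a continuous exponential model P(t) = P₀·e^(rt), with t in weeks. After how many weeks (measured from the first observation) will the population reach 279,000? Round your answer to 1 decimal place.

r = ln(227100/57800) / 5 ≈ 0.27368 per week
t = ln(279000/57800) / r = 1.57422 / 0.27368 ≈ 5.752

t ≈ 5.8 weeks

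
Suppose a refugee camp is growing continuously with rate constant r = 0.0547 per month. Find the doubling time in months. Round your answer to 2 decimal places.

doubling time ≈ 12.67 months

doubling time = ln(2) / |r| = 0.69315 / 0.0547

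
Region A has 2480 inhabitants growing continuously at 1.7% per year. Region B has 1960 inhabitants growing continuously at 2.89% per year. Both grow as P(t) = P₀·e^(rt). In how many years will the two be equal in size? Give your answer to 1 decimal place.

2480·e^(0.017t) = 1960·e^(0.0289t)
2480/1960 = e^((0.0289 − 0.017)t) → ln(1.26531) = 0.0119·t
t = 0.23531 / 0.0119

t ≈ 19.8 years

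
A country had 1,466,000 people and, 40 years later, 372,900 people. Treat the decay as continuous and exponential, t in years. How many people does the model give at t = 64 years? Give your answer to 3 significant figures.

≈ 164,000 people

r = ln(372900/1466000) / 40 ≈ -0.034225 per year
P(64) = 1466000 · e^(-0.034225·64) = 1466000 · 0.11188 ≈ 164008.91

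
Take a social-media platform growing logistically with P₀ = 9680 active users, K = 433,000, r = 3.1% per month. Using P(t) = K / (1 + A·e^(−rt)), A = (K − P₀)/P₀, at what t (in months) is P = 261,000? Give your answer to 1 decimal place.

A = (433000 − 9680)/9680 = 43.7314
261000 = 433000/(1 + 43.7314·e^(−0.031t)) → 1 + 43.7314·e^(−0.031t) = 1.659
e^(−0.031t) = 0.015069 → t = ln(66.35986)/0.031 = 4.19509/0.031

t ≈ 135.3 months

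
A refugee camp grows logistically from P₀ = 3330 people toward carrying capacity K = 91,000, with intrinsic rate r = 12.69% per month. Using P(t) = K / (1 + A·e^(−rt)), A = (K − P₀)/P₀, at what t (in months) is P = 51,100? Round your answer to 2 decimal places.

t ≈ 27.72 months

A = (91000 − 3330)/3330 = 26.32733
51100 = 91000/(1 + 26.32733·e^(−0.1269t)) → 1 + 26.32733·e^(−0.1269t) = 1.78082
e^(−0.1269t) = 0.029658 → t = ln(33.71745)/0.1269 = 3.51802/0.1269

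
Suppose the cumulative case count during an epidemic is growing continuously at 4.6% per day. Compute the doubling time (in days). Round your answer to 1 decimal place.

doubling time = ln(2) / |r| = 0.69315 / 0.046

doubling time ≈ 15.1 days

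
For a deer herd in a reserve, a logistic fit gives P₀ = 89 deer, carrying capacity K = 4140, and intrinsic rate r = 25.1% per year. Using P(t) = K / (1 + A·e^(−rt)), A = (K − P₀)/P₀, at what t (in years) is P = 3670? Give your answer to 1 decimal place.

t ≈ 23.4 years

A = (4140 − 89)/89 = 45.51685
3670 = 4140/(1 + 45.51685·e^(−0.251t)) → 1 + 45.51685·e^(−0.251t) = 1.12807
e^(−0.251t) = 0.002814 → t = ln(355.41884)/0.251 = 5.8733/0.251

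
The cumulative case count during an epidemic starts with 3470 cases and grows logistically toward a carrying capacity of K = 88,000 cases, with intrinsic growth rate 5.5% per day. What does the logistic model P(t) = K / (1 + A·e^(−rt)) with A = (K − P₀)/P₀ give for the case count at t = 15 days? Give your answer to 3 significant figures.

≈ 7,540 cases

A = (88000 − 3470)/3470 = 24.36023
P(15) = 88000 / (1 + 24.36023·e^(−0.055·15)) = 88000 / (1 + 24.36023·0.438235)
= 88000 / 11.67551 ≈ 7537.15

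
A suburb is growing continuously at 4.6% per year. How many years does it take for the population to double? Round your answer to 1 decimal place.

doubling time = ln(2) / |r| = 0.69315 / 0.046

doubling time ≈ 15.1 years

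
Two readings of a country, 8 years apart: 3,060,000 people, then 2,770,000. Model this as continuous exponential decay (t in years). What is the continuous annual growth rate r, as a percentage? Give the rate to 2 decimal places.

r ≈ -1.24% per year

2770000 = 3060000 · e^(r·8)
e^(8r) = 2770000/3060000 = 0.90523
r = ln(0.90523) / 8 = -0.09957 / 8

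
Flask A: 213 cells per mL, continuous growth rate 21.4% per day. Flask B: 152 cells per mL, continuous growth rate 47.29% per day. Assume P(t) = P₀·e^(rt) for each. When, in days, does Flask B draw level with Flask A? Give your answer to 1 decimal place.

t ≈ 1.3 days

213·e^(0.214t) = 152·e^(0.4729t)
213/152 = e^((0.4729 − 0.214)t) → ln(1.40132) = 0.2589·t
t = 0.33741 / 0.2589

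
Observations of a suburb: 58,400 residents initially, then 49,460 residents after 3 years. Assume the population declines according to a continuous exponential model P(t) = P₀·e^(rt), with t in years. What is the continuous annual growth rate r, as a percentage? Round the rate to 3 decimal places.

49460 = 58400 · e^(r·3)
e^(3r) = 49460/58400 = 0.84692
r = ln(0.84692) / 3 = -0.16615 / 3

r ≈ -5.538% per year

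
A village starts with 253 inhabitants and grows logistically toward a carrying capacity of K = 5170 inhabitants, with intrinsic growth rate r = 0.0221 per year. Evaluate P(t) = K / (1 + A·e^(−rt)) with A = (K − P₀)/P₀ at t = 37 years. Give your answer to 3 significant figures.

A = (5170 − 253)/253 = 19.43478
P(37) = 5170 / (1 + 19.43478·e^(−0.0221·37)) = 5170 / (1 + 19.43478·0.441446)
= 5170 / 9.5794 ≈ 539.7

≈ 540 inhabitants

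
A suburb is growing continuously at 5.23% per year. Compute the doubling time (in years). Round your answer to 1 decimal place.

doubling time ≈ 13.3 years

doubling time = ln(2) / |r| = 0.69315 / 0.0523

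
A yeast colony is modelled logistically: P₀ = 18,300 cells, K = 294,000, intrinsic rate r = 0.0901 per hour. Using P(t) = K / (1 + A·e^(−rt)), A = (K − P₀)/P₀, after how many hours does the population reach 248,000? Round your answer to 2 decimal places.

A = (294000 − 18300)/18300 = 15.06557
248000 = 294000/(1 + 15.06557·e^(−0.0901t)) → 1 + 15.06557·e^(−0.0901t) = 1.18548
e^(−0.0901t) = 0.012312 → t = ln(81.22309)/0.0901 = 4.3972/0.0901

t ≈ 48.80 hours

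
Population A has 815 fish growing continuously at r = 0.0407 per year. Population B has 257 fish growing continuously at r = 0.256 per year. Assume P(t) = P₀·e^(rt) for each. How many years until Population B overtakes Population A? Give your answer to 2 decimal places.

t ≈ 5.36 years

815·e^(0.0407t) = 257·e^(0.256t)
815/257 = e^((0.256 − 0.0407)t) → ln(3.17121) = 0.2153·t
t = 1.15411 / 0.2153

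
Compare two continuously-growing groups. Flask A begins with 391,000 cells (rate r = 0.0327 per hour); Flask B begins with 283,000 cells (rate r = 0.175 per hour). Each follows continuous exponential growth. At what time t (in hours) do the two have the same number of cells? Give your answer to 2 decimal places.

t ≈ 2.27 hours

391000·e^(0.0327t) = 283000·e^(0.175t)
391000/283000 = e^((0.175 − 0.0327)t) → ln(1.38163) = 0.1423·t
t = 0.32326 / 0.1423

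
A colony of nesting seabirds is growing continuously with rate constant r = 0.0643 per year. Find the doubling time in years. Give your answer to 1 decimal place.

doubling time ≈ 10.8 years

doubling time = ln(2) / |r| = 0.69315 / 0.0643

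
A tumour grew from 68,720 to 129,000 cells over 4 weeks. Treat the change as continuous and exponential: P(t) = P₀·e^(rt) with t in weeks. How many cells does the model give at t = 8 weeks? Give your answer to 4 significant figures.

r = ln(129000/68720) / 4 ≈ 0.157443 per week
P(8) = 68720 · e^(0.157443·8) = 68720 · 3.52382 ≈ 242156.58

≈ 242,200 cells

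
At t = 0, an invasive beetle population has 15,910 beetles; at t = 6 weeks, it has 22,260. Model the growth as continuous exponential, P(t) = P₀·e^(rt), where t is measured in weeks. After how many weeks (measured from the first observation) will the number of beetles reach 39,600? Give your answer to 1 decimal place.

r = ln(22260/15910) / 6 ≈ 0.055974 per week
t = ln(39600/15910) / r = 0.91188 / 0.055974 ≈ 16.291

t ≈ 16.3 weeks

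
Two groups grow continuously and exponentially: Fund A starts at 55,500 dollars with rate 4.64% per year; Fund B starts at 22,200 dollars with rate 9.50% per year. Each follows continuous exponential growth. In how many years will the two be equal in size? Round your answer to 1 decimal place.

t ≈ 18.9 years

55500·e^(0.0464t) = 22200·e^(0.095t)
55500/22200 = e^((0.095 − 0.0464)t) → ln(2.5) = 0.0486·t
t = 0.91629 / 0.0486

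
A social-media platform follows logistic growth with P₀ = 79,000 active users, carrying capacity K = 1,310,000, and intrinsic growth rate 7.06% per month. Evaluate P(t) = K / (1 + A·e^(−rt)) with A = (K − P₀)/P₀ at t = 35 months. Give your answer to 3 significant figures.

A = (1310000 − 79000)/79000 = 15.58228
P(35) = 1310000 / (1 + 15.58228·e^(−0.0706·35)) = 1310000 / (1 + 15.58228·0.0845)
= 1310000 / 2.31671 ≈ 565457.67

≈ 565,000 active users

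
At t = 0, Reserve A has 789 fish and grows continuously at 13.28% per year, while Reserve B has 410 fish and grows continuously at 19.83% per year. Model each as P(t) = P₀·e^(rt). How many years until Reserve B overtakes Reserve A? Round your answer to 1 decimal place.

t ≈ 10.0 years

789·e^(0.1328t) = 410·e^(0.1983t)
789/410 = e^((0.1983 − 0.1328)t) → ln(1.92439) = 0.0655·t
t = 0.65461 / 0.0655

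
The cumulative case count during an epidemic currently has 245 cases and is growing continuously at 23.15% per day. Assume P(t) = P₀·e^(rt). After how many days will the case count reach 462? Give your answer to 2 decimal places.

462 = 245 · e^(0.2315·t)
t = ln(462/245) / 0.2315 = ln(1.88571) / 0.2315 = 0.63431 / 0.2315

t ≈ 2.74 days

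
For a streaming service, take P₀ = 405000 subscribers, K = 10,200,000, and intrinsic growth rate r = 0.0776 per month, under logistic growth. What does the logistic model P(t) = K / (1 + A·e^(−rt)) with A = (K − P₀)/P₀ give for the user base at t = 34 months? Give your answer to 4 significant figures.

A = (10200000 − 405000)/405000 = 24.18519
P(34) = 10200000 / (1 + 24.18519·e^(−0.0776·34)) = 10200000 / (1 + 24.18519·0.071476)
= 10200000 / 2.72865 ≈ 3738113.42

≈ 3,738,000 subscribers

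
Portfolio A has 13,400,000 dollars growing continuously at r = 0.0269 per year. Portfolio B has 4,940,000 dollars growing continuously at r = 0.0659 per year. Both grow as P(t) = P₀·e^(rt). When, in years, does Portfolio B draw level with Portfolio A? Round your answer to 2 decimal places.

13400000·e^(0.0269t) = 4940000·e^(0.0659t)
13400000/4940000 = e^((0.0659 − 0.0269)t) → ln(2.71255) = 0.039·t
t = 0.99789 / 0.039

t ≈ 25.59 years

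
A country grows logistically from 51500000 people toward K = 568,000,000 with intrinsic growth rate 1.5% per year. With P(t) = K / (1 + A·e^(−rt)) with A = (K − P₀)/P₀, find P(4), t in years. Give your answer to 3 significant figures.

≈ 54,400,000 people

A = (568000000 − 51500000)/51500000 = 10.02913
P(4) = 568000000 / (1 + 10.02913·e^(−0.015·4)) = 568000000 / (1 + 10.02913·0.941765)
= 568000000 / 10.44508 ≈ 54379693.76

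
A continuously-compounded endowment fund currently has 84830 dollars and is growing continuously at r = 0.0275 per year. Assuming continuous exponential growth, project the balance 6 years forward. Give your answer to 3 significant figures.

≈ 100,000 dollars

P(6) = 84830 · e^(0.0275·6) = 84830 · e^(0.165)
= 84830 · 1.17939 ≈ 100047.92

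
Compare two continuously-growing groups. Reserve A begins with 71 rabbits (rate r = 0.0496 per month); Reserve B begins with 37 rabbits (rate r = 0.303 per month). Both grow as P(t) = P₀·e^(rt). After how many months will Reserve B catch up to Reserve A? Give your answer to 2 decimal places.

t ≈ 2.57 months

71·e^(0.0496t) = 37·e^(0.303t)
71/37 = e^((0.303 − 0.0496)t) → ln(1.91892) = 0.2534·t
t = 0.65176 / 0.2534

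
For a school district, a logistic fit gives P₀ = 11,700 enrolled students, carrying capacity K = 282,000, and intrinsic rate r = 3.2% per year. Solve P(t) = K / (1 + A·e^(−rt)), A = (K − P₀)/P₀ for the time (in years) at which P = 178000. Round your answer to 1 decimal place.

t ≈ 114.9 years

A = (282000 − 11700)/11700 = 23.10256
178000 = 282000/(1 + 23.10256·e^(−0.032t)) → 1 + 23.10256·e^(−0.032t) = 1.58427
e^(−0.032t) = 0.02529 → t = ln(39.54093)/0.032 = 3.67734/0.032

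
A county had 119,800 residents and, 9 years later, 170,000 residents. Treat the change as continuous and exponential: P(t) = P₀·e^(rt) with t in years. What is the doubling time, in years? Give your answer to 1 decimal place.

r = ln(170000/119800) / 9 = ln(1.41903) / 9 ≈ 0.038886 per year
doubling time = ln 2 / |r| = 0.69315 / 0.038886

doubling time ≈ 17.8 years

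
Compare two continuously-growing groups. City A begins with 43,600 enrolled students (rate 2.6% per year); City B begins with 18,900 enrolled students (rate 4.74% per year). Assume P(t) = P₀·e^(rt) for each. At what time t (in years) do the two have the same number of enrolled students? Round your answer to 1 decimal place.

t ≈ 39.1 years

43600·e^(0.026t) = 18900·e^(0.0474t)
43600/18900 = e^((0.0474 − 0.026)t) → ln(2.30688) = 0.0214·t
t = 0.8359 / 0.0214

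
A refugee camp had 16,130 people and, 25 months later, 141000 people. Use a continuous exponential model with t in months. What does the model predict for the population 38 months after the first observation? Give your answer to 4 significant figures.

≈ 435,400 people

r = ln(141000/16130) / 25 ≈ 0.086723 per month
P(38) = 16130 · e^(0.086723·38) = 16130 · 26.99037 ≈ 435354.64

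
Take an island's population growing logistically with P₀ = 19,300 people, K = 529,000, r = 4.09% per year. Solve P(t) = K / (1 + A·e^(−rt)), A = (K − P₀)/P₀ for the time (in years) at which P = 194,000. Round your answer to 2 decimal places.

A = (529000 − 19300)/19300 = 26.40933
194000 = 529000/(1 + 26.40933·e^(−0.0409t)) → 1 + 26.40933·e^(−0.0409t) = 2.7268
e^(−0.0409t) = 0.065386 → t = ln(15.29376)/0.0409 = 2.72744/0.0409

t ≈ 66.69 years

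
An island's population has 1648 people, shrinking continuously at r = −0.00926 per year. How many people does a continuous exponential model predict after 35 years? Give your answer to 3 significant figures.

P(35) = 1648 · e^(-0.00926·35) = 1648 · e^(-0.3241)
= 1648 · 0.72318 ≈ 1191.8

≈ 1,190 people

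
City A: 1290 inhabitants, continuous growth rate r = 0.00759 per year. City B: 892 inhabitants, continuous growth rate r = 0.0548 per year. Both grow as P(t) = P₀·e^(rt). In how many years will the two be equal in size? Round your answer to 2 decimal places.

1290·e^(0.00759t) = 892·e^(0.0548t)
1290/892 = e^((0.0548 − 0.00759)t) → ln(1.44619) = 0.04721·t
t = 0.36893 / 0.04721

t ≈ 7.81 years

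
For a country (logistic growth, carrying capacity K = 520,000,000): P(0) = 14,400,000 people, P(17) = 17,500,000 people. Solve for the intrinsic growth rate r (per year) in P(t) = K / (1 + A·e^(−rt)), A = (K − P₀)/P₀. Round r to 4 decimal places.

A = (520000000 − 14400000)/14400000 = 35.11111
17500000 = 520000000/(1 + 35.11111·e^(−r·17)) → e^(−17r) = (29.71429 − 1)/35.11111 = 0.817812
r = −ln(0.817812)/17 = 0.20112/17

r ≈ 0.0118 per year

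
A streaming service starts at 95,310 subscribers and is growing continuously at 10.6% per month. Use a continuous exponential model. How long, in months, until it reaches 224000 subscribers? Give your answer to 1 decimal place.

t ≈ 8.1 months

224000 = 95310 · e^(0.106·t)
t = ln(224000/95310) / 0.106 = ln(2.35023) / 0.106 = 0.85451 / 0.106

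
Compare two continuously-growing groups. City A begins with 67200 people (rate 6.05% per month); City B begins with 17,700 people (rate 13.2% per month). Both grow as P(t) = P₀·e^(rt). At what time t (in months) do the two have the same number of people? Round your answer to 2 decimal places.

67200·e^(0.0605t) = 17700·e^(0.132t)
67200/17700 = e^((0.132 − 0.0605)t) → ln(3.79661) = 0.0715·t
t = 1.33411 / 0.0715

t ≈ 18.66 months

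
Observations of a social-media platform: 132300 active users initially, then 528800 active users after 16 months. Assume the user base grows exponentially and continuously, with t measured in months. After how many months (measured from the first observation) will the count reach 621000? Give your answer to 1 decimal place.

t ≈ 17.9 months

r = ln(528800/132300) / 16 ≈ 0.086596 per month
t = ln(621000/132300) / r = 1.54626 / 0.086596 ≈ 17.856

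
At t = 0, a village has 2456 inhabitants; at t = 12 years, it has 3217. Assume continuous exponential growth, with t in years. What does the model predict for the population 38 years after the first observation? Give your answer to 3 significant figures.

≈ 5,770 inhabitants

r = ln(3217/2456) / 12 ≈ 0.022493 per year
P(38) = 2456 · e^(0.022493·38) = 2456 · 2.35074 ≈ 5773.43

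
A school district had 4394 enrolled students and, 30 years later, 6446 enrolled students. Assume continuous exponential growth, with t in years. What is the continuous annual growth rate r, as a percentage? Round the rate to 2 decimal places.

6446 = 4394 · e^(r·30)
e^(30r) = 6446/4394 = 1.467
r = ln(1.467) / 30 = 0.38322 / 30

r ≈ 1.28% per year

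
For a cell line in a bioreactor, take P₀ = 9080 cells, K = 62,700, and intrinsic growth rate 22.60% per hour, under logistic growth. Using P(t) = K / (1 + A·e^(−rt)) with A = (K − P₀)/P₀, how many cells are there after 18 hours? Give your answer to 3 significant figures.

≈ 56,900 cells

A = (62700 − 9080)/9080 = 5.90529
P(18) = 62700 / (1 + 5.90529·e^(−0.226·18)) = 62700 / (1 + 5.90529·0.017112)
= 62700 / 1.10105 ≈ 56945.71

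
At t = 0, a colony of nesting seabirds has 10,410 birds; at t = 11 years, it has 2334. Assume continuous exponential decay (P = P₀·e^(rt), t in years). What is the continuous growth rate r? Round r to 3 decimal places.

r ≈ -0.136 per year

2334 = 10410 · e^(r·11)
e^(11r) = 2334/10410 = 0.22421
r = ln(0.22421) / 11 = -1.49518 / 11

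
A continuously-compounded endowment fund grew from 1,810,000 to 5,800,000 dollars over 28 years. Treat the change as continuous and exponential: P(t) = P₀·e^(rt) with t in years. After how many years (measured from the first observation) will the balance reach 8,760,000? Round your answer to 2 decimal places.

t ≈ 37.91 years

r = ln(5800000/1810000) / 28 ≈ 0.04159 per year
t = ln(8760000/1810000) / r = 1.57687 / 0.04159 ≈ 37.914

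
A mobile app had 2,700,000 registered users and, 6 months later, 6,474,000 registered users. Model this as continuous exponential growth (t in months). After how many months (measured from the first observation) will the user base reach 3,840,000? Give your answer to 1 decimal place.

t ≈ 2.4 months

r = ln(6474000/2700000) / 6 ≈ 0.145757 per month
t = ln(3840000/2700000) / r = 0.35222 / 0.145757 ≈ 2.416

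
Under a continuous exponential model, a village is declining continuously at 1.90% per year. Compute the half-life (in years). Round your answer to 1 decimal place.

half-life = ln(2) / |r| = 0.69315 / 0.019

half-life ≈ 36.5 years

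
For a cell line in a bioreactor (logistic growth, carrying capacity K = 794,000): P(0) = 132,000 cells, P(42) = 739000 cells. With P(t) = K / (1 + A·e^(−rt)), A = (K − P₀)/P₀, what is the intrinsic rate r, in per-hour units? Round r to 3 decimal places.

A = (794000 − 132000)/132000 = 5.01515
739000 = 794000/(1 + 5.01515·e^(−r·42)) → e^(−42r) = (1.07442 − 1)/5.01515 = 0.01484
r = −ln(0.01484)/42 = 4.21043/42

r ≈ 0.100 per hour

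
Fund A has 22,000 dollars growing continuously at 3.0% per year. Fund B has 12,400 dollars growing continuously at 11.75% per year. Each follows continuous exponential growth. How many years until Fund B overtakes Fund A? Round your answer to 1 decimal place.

t ≈ 6.6 years

22000·e^(0.03t) = 12400·e^(0.1175t)
22000/12400 = e^((0.1175 − 0.03)t) → ln(1.77419) = 0.0875·t
t = 0.57335 / 0.0875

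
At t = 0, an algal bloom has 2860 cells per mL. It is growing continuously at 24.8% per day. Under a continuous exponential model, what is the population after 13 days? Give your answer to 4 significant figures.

≈ 71,870 cells per mL

P(13) = 2860 · e^(0.248·13) = 2860 · e^(3.224)
= 2860 · 25.12843 ≈ 71867.32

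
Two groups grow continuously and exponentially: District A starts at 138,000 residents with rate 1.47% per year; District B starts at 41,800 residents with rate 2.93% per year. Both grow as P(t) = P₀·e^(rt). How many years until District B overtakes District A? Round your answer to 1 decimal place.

138000·e^(0.0147t) = 41800·e^(0.0293t)
138000/41800 = e^((0.0293 − 0.0147)t) → ln(3.30144) = 0.0146·t
t = 1.19436 / 0.0146

t ≈ 81.8 years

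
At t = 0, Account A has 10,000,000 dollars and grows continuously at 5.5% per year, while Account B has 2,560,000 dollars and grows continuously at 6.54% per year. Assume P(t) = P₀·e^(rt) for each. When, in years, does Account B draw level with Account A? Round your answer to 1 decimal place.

10000000·e^(0.055t) = 2560000·e^(0.0654t)
10000000/2560000 = e^((0.0654 − 0.055)t) → ln(3.90625) = 0.0104·t
t = 1.36258 / 0.0104

t ≈ 131.0 years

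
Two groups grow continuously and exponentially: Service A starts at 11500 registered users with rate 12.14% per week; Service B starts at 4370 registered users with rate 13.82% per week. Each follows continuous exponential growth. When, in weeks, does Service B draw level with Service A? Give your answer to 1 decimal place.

11500·e^(0.1214t) = 4370·e^(0.1382t)
11500/4370 = e^((0.1382 − 0.1214)t) → ln(2.63158) = 0.0168·t
t = 0.96758 / 0.0168

t ≈ 57.6 weeks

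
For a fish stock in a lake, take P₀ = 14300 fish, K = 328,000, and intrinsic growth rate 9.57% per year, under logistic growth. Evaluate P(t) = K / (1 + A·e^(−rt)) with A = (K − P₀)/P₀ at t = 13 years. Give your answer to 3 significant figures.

≈ 44,800 fish

A = (328000 − 14300)/14300 = 21.93706
P(13) = 328000 / (1 + 21.93706·e^(−0.0957·13)) = 328000 / (1 + 21.93706·0.2882)
= 328000 / 7.32227 ≈ 44794.88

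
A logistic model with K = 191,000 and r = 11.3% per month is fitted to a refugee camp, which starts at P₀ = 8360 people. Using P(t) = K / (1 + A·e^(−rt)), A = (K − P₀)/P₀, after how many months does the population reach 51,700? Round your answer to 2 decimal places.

A = (191000 − 8360)/8360 = 21.84689
51700 = 191000/(1 + 21.84689·e^(−0.113t)) → 1 + 21.84689·e^(−0.113t) = 3.69439
e^(−0.113t) = 0.123331 → t = ln(8.10829)/0.113 = 2.09289/0.113

t ≈ 18.52 months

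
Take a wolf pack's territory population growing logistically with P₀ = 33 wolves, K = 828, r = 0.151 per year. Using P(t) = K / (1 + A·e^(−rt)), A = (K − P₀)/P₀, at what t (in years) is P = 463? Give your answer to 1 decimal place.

A = (828 − 33)/33 = 24.09091
463 = 828/(1 + 24.09091·e^(−0.151t)) → 1 + 24.09091·e^(−0.151t) = 1.78834
e^(−0.151t) = 0.032723 → t = ln(30.55915)/0.151 = 3.41966/0.151

t ≈ 22.6 years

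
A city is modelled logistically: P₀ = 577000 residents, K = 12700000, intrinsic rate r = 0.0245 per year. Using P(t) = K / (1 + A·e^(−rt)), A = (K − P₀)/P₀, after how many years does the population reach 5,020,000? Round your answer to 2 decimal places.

A = (12700000 − 577000)/577000 = 21.0104
5020000 = 12700000/(1 + 21.0104·e^(−0.0245t)) → 1 + 21.0104·e^(−0.0245t) = 2.52988
e^(−0.0245t) = 0.072815 → t = ln(13.73336)/0.0245 = 2.61983/0.0245

t ≈ 106.93 years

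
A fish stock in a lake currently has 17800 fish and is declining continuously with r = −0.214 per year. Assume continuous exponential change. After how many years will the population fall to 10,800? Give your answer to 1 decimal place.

10800 = 17800 · e^(-0.214·t)
t = ln(10800/17800) / -0.214 = ln(0.60674) / -0.214 = -0.49965 / -0.214

t ≈ 2.3 years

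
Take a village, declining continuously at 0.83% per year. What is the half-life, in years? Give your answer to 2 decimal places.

half-life = ln(2) / |r| = 0.69315 / 0.0083

half-life ≈ 83.51 years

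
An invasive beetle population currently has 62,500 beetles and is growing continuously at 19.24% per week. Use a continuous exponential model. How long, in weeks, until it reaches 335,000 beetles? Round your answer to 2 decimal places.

t ≈ 8.73 weeks

335000 = 62500 · e^(0.1924·t)
t = ln(335000/62500) / 0.1924 = ln(5.36) / 0.1924 = 1.67896 / 0.1924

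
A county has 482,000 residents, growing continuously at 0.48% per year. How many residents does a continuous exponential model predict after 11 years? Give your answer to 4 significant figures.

P(11) = 482000 · e^(0.0048·11) = 482000 · e^(0.0528)
= 482000 · 1.05422 ≈ 508133.45

≈ 508,100 residents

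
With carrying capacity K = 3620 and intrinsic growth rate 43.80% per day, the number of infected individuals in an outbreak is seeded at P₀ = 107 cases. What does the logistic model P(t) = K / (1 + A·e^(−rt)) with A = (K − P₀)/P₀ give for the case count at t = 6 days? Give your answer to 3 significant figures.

A = (3620 − 107)/107 = 32.83178
P(6) = 3620 / (1 + 32.83178·e^(−0.438·6)) = 3620 / (1 + 32.83178·0.072223)
= 3620 / 3.3712 ≈ 1073.8

≈ 1,070 cases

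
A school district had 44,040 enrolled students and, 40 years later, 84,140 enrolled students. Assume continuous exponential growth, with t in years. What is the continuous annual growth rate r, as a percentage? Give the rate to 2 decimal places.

84140 = 44040 · e^(r·40)
e^(40r) = 84140/44040 = 1.91054
r = ln(1.91054) / 40 = 0.64738 / 40

r ≈ 1.62% per year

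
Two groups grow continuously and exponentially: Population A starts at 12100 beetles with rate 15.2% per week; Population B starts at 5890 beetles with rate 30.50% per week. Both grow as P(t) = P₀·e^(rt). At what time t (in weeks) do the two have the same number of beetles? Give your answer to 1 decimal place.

t ≈ 4.7 weeks

12100·e^(0.152t) = 5890·e^(0.305t)
12100/5890 = e^((0.305 − 0.152)t) → ln(2.05433) = 0.153·t
t = 0.71995 / 0.153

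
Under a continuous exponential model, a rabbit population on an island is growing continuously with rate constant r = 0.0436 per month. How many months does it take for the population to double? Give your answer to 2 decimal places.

doubling time ≈ 15.90 months

doubling time = ln(2) / |r| = 0.69315 / 0.0436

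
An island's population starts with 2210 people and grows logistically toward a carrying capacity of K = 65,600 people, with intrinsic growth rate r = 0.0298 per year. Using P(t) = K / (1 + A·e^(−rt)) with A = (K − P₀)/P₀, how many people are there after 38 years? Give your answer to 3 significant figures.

≈ 6,400 people

A = (65600 − 2210)/2210 = 28.68326
P(38) = 65600 / (1 + 28.68326·e^(−0.0298·38)) = 65600 / (1 + 28.68326·0.322259)
= 65600 / 10.24344 ≈ 6404.1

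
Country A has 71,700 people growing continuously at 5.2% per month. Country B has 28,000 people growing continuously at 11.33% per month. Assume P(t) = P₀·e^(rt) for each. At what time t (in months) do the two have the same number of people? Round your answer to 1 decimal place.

t ≈ 15.3 months

71700·e^(0.052t) = 28000·e^(0.1133t)
71700/28000 = e^((0.1133 − 0.052)t) → ln(2.56071) = 0.0613·t
t = 0.94029 / 0.0613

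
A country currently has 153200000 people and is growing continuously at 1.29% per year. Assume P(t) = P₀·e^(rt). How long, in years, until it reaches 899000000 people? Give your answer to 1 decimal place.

t ≈ 137.2 years

899000000 = 153200000 · e^(0.0129·t)
t = ln(899000000/153200000) / 0.0129 = ln(5.86815) / 0.0129 = 1.76954 / 0.0129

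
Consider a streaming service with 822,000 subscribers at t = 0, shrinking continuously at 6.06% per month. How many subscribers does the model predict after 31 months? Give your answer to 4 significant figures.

≈ 125,600 subscribers

P(31) = 822000 · e^(-0.0606·31) = 822000 · e^(-1.8786)
= 822000 · 0.1528 ≈ 125604.79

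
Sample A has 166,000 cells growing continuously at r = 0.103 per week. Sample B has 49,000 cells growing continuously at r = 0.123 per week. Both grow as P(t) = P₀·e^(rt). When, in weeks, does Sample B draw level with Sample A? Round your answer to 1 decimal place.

166000·e^(0.103t) = 49000·e^(0.123t)
166000/49000 = e^((0.123 − 0.103)t) → ln(3.38776) = 0.02·t
t = 1.22017 / 0.02

t ≈ 61.0 weeks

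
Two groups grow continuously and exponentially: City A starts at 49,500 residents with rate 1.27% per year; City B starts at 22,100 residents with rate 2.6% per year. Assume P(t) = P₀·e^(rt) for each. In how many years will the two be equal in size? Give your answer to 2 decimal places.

49500·e^(0.0127t) = 22100·e^(0.026t)
49500/22100 = e^((0.026 − 0.0127)t) → ln(2.23982) = 0.0133·t
t = 0.8064 / 0.0133

t ≈ 60.63 years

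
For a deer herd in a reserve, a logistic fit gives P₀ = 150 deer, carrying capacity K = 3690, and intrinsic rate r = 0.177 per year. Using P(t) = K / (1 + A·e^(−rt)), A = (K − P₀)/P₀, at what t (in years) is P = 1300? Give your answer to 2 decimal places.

A = (3690 − 150)/150 = 23.6
1300 = 3690/(1 + 23.6·e^(−0.177t)) → 1 + 23.6·e^(−0.177t) = 2.83846
e^(−0.177t) = 0.077901 → t = ln(12.83682)/0.177 = 2.55232/0.177

t ≈ 14.42 years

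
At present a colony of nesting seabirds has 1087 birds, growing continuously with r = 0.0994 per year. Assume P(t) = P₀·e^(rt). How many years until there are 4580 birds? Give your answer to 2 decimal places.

t ≈ 14.47 years

4580 = 1087 · e^(0.0994·t)
t = ln(4580/1087) / 0.0994 = ln(4.21343) / 0.0994 = 1.43828 / 0.0994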